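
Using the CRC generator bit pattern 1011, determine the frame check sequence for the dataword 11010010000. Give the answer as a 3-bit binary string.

Append 3 zeros: 11010010000000. Divide by 1011 (XOR where the leading bit is 1):
  pos 0: 1101 XOR 1011 = 0110
  pos 1: 1100 XOR 1011 = 0111
  pos 2: 1110 XOR 1011 = 0101
  pos 3: 1011 XOR 1011 = 0000
Remainder (last 3 bits) = 000. This is the CRC / FCS.

000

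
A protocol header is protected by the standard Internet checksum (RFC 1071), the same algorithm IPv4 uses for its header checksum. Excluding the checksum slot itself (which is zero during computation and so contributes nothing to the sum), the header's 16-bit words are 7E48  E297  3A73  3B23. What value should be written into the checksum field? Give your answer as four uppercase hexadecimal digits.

One's-complement addition (fold any carry out of bit 15 back into bit 0):
  0x7E48 + 0xE297 = 0x160DF → wrap carry → 0x60E0
  0x60E0 + 0x3A73 = 0x09B53
  0x9B53 + 0x3B23 = 0x0D676
One's-complement sum = 0xD676.
Checksum = ~0xD676 & 0xFFFF = 0x2989.

2989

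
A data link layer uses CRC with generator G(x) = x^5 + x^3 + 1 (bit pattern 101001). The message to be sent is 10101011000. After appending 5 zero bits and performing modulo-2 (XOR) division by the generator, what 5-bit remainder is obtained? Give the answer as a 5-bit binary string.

11011

Append 5 zeros: 1010101100000000. Divide by 101001 (XOR where the leading bit is 1):
  pos 0: 101010 XOR 101001 = 000011
  pos 4: 111100 XOR 101001 = 010101
  pos 5: 101010 XOR 101001 = 000011
  pos 9: 110000 XOR 101001 = 011001
  pos 10: 110010 XOR 101001 = 011011
Remainder (last 5 bits) = 11011. This is the CRC / FCS.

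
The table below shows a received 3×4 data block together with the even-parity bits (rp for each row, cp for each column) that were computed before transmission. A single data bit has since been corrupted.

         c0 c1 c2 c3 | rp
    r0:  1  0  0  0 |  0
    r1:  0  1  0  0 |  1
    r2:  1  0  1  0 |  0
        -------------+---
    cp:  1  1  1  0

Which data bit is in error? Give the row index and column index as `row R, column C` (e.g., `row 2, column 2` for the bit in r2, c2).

Recompute each row's even parity and compare to rp:
  r0: data parity 1, sent rp 0 → mismatch
  r1: data parity 1, sent rp 1 → ok
  r2: data parity 0, sent rp 0 → ok
Recompute each column's even parity and compare to cp:
  c0: data parity 0, sent cp 1 → mismatch
  c1: data parity 1, sent cp 1 → ok
  c2: data parity 1, sent cp 1 → ok
  c3: data parity 0, sent cp 0 → ok
Exactly one row (r0) and one column (c0) fail → the flipped bit is at their intersection.

row 0, column 0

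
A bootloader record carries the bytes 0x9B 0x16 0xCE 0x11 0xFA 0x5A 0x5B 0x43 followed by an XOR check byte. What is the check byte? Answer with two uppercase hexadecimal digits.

EA

XOR the bytes together:
  start with 0x9B
  0x9B ⊕ 0x16 = 0x8D
  0x8D ⊕ 0xCE = 0x43
  0x43 ⊕ 0x11 = 0x52
  0x52 ⊕ 0xFA = 0xA8
  0xA8 ⊕ 0x5A = 0xF2
  0xF2 ⊕ 0x5B = 0xA9
  0xA9 ⊕ 0x43 = 0xEA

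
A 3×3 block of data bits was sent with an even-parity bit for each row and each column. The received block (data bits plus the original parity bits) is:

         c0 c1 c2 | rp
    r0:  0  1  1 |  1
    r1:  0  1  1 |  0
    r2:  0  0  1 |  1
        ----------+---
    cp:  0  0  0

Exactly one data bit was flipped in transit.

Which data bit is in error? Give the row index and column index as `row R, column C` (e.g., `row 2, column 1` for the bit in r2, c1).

row 0, column 2

Recompute each row's even parity and compare to rp:
  r0: data parity 0, sent rp 1 → mismatch
  r1: data parity 0, sent rp 0 → ok
  r2: data parity 1, sent rp 1 → ok
Recompute each column's even parity and compare to cp:
  c0: data parity 0, sent cp 0 → ok
  c1: data parity 0, sent cp 0 → ok
  c2: data parity 1, sent cp 0 → mismatch
Exactly one row (r0) and one column (c2) fail → the flipped bit is at their intersection.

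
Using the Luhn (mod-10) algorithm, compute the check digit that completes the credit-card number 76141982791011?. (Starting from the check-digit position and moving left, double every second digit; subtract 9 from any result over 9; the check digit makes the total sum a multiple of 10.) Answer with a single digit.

9

Partial digits right→left: 1 1 0 1 9 7 2 8 9 1 4 1 6 7
Double every second digit counting from the check-digit position (so the 1st, 3rd, 5th, ... of the partial from the right).
  doubled (with −9 where >9): 2 0 9 4 9 8 3 → sum 35
  kept as-is: 1 1 7 8 1 1 7 → sum 26
Total = 35 + 26 = 61.
Check digit = (10 − (61 mod 10)) mod 10 = 9.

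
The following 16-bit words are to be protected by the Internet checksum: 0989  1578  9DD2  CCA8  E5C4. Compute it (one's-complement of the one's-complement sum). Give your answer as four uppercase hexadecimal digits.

One's-complement addition (fold any carry out of bit 15 back into bit 0):
  0x0989 + 0x1578 = 0x01F01
  0x1F01 + 0x9DD2 = 0x0BCD3
  0xBCD3 + 0xCCA8 = 0x1897B → wrap carry → 0x897C
  0x897C + 0xE5C4 = 0x16F40 → wrap carry → 0x6F41
One's-complement sum = 0x6F41.
Checksum = ~0x6F41 & 0xFFFF = 0x90BE.

90BE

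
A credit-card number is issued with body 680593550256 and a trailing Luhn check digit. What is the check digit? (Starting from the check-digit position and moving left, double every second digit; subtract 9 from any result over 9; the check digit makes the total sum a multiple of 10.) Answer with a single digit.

Partial digits right→left: 6 5 2 0 5 5 3 9 5 0 8 6
Double every second digit counting from the check-digit position (so the 1st, 3rd, 5th, ... of the partial from the right).
  doubled (with −9 where >9): 3 4 1 6 1 7 → sum 22
  kept as-is: 5 0 5 9 0 6 → sum 25
Total = 22 + 25 = 47.
Check digit = (10 − (47 mod 10)) mod 10 = 3.

3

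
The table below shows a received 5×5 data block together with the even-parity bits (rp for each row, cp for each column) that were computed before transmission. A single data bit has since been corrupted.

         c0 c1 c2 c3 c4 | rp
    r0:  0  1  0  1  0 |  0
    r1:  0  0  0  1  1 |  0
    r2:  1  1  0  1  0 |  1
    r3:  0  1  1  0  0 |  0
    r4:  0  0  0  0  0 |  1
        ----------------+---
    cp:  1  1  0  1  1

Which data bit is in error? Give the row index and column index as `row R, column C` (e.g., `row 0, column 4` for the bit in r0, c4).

Recompute each row's even parity and compare to rp:
  r0: data parity 0, sent rp 0 → ok
  r1: data parity 0, sent rp 0 → ok
  r2: data parity 1, sent rp 1 → ok
  r3: data parity 0, sent rp 0 → ok
  r4: data parity 0, sent rp 1 → mismatch
Recompute each column's even parity and compare to cp:
  c0: data parity 1, sent cp 1 → ok
  c1: data parity 1, sent cp 1 → ok
  c2: data parity 1, sent cp 0 → mismatch
  c3: data parity 1, sent cp 1 → ok
  c4: data parity 1, sent cp 1 → ok
Exactly one row (r4) and one column (c2) fail → the flipped bit is at their intersection.

row 4, column 2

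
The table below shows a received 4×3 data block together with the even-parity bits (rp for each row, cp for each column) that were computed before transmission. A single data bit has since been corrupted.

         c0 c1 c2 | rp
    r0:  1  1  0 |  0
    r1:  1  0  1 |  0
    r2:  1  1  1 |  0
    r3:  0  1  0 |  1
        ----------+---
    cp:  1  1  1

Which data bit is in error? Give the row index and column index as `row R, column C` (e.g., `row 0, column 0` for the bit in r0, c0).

row 2, column 2

Recompute each row's even parity and compare to rp:
  r0: data parity 0, sent rp 0 → ok
  r1: data parity 0, sent rp 0 → ok
  r2: data parity 1, sent rp 0 → mismatch
  r3: data parity 1, sent rp 1 → ok
Recompute each column's even parity and compare to cp:
  c0: data parity 1, sent cp 1 → ok
  c1: data parity 1, sent cp 1 → ok
  c2: data parity 0, sent cp 1 → mismatch
Exactly one row (r2) and one column (c2) fail → the flipped bit is at their intersection.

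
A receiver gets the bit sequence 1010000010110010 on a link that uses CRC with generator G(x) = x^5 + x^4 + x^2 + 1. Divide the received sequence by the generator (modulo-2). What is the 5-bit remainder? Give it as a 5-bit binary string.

00000

Modulo-2 division of 1010000010110010 by 110101:
  pos 0: 101000 XOR 110101 = 011101
  pos 1: 111010 XOR 110101 = 001111
  pos 3: 111101 XOR 110101 = 001000
  pos 5: 100001 XOR 110101 = 010100
  pos 6: 101001 XOR 110101 = 011100
  pos 7: 111000 XOR 110101 = 001101
  pos 9: 110101 XOR 110101 = 000000
Remainder = 00000 (zero — the frame passes the CRC check).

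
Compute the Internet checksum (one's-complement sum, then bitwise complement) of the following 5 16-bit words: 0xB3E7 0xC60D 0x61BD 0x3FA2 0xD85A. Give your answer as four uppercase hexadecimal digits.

0C50

One's-complement addition (fold any carry out of bit 15 back into bit 0):
  0xB3E7 + 0xC60D = 0x179F4 → wrap carry → 0x79F5
  0x79F5 + 0x61BD = 0x0DBB2
  0xDBB2 + 0x3FA2 = 0x11B54 → wrap carry → 0x1B55
  0x1B55 + 0xD85A = 0x0F3AF
One's-complement sum = 0xF3AF.
Checksum = ~0xF3AF & 0xFFFF = 0x0C50.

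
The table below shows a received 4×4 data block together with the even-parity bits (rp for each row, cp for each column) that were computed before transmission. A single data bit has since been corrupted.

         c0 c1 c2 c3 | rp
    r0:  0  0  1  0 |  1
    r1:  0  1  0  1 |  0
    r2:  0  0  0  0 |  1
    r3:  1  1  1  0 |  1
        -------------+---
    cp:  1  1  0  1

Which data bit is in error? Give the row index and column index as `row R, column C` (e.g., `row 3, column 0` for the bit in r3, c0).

row 2, column 1

Recompute each row's even parity and compare to rp:
  r0: data parity 1, sent rp 1 → ok
  r1: data parity 0, sent rp 0 → ok
  r2: data parity 0, sent rp 1 → mismatch
  r3: data parity 1, sent rp 1 → ok
Recompute each column's even parity and compare to cp:
  c0: data parity 1, sent cp 1 → ok
  c1: data parity 0, sent cp 1 → mismatch
  c2: data parity 0, sent cp 0 → ok
  c3: data parity 1, sent cp 1 → ok
Exactly one row (r2) and one column (c1) fail → the flipped bit is at their intersection.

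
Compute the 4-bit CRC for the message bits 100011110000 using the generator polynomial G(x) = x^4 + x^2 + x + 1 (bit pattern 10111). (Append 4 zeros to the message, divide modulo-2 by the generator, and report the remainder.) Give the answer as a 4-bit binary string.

1011

Append 4 zeros: 1000111100000000. Divide by 10111 (XOR where the leading bit is 1):
  pos 0: 10001 XOR 10111 = 00110
  pos 2: 11011 XOR 10111 = 01100
  pos 3: 11001 XOR 10111 = 01110
  pos 4: 11100 XOR 10111 = 01011
  pos 5: 10110 XOR 10111 = 00001
  pos 9: 10000 XOR 10111 = 00111
  pos 11: 11100 XOR 10111 = 01011
Remainder (last 4 bits) = 1011. This is the CRC / FCS.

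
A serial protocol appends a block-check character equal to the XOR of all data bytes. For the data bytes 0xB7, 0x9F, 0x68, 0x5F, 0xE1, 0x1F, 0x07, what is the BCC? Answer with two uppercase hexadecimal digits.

E6

XOR the bytes together:
  start with 0xB7
  0xB7 ⊕ 0x9F = 0x28
  0x28 ⊕ 0x68 = 0x40
  0x40 ⊕ 0x5F = 0x1F
  0x1F ⊕ 0xE1 = 0xFE
  0xFE ⊕ 0x1F = 0xE1
  0xE1 ⊕ 0x07 = 0xE6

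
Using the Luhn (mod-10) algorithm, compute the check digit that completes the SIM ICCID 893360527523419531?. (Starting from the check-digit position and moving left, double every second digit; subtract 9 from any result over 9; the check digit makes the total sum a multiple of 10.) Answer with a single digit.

2

Partial digits right→left: 1 3 5 9 1 4 3 2 5 7 2 5 0 6 3 3 9 8
Double every second digit counting from the check-digit position (so the 1st, 3rd, 5th, ... of the partial from the right).
  doubled (with −9 where >9): 2 1 2 6 1 4 0 6 9 → sum 31
  kept as-is: 3 9 4 2 7 5 6 3 8 → sum 47
Total = 31 + 47 = 78.
Check digit = (10 − (78 mod 10)) mod 10 = 2.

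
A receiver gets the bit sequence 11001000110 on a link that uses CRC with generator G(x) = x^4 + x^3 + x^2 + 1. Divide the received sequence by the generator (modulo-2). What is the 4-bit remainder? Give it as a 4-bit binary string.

Modulo-2 division of 11001000110 by 11101:
  pos 0: 11001 XOR 11101 = 00100
  pos 2: 10000 XOR 11101 = 01101
  pos 3: 11010 XOR 11101 = 00111
  pos 5: 11111 XOR 11101 = 00010
Remainder = 0100 (nonzero — an error is detected).

0100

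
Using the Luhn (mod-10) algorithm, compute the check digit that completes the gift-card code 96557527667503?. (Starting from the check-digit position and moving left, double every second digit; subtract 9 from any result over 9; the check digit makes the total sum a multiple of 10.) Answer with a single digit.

4

Partial digits right→left: 3 0 5 7 6 6 7 2 5 7 5 5 6 9
Double every second digit counting from the check-digit position (so the 1st, 3rd, 5th, ... of the partial from the right).
  doubled (with −9 where >9): 6 1 3 5 1 1 3 → sum 20
  kept as-is: 0 7 6 2 7 5 9 → sum 36
Total = 20 + 36 = 56.
Check digit = (10 − (56 mod 10)) mod 10 = 4.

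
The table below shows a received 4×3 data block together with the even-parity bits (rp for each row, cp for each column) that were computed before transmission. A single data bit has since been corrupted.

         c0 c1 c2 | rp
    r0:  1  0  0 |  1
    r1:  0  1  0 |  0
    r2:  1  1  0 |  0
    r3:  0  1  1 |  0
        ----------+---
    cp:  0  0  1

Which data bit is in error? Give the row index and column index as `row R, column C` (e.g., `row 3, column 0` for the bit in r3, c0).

row 1, column 1

Recompute each row's even parity and compare to rp:
  r0: data parity 1, sent rp 1 → ok
  r1: data parity 1, sent rp 0 → mismatch
  r2: data parity 0, sent rp 0 → ok
  r3: data parity 0, sent rp 0 → ok
Recompute each column's even parity and compare to cp:
  c0: data parity 0, sent cp 0 → ok
  c1: data parity 1, sent cp 0 → mismatch
  c2: data parity 1, sent cp 1 → ok
Exactly one row (r1) and one column (c1) fail → the flipped bit is at their intersection.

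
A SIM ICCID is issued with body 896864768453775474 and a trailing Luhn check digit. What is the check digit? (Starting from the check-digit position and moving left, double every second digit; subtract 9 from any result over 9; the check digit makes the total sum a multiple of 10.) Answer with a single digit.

9

Partial digits right→left: 4 7 4 5 7 7 3 5 4 8 6 7 4 6 8 6 9 8
Double every second digit counting from the check-digit position (so the 1st, 3rd, 5th, ... of the partial from the right).
  doubled (with −9 where >9): 8 8 5 6 8 3 8 7 9 → sum 62
  kept as-is: 7 5 7 5 8 7 6 6 8 → sum 59
Total = 62 + 59 = 121.
Check digit = (10 − (121 mod 10)) mod 10 = 9.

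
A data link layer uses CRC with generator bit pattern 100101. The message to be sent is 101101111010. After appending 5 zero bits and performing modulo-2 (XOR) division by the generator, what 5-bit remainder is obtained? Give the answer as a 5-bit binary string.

10001

Append 5 zeros: 10110111101000000. Divide by 100101 (XOR where the leading bit is 1):
  pos 0: 101101 XOR 100101 = 001000
  pos 2: 100011 XOR 100101 = 000110
  pos 5: 110101 XOR 100101 = 010000
  pos 6: 100000 XOR 100101 = 000101
  pos 9: 101000 XOR 100101 = 001101
  pos 11: 110100 XOR 100101 = 010001
Remainder (last 5 bits) = 10001. This is the CRC / FCS.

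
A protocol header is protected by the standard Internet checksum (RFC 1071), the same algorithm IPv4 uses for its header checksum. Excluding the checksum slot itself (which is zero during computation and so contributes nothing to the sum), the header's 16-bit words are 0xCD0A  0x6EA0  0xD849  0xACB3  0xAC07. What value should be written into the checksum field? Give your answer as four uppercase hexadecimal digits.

One's-complement addition (fold any carry out of bit 15 back into bit 0):
  0xCD0A + 0x6EA0 = 0x13BAA → wrap carry → 0x3BAB
  0x3BAB + 0xD849 = 0x113F4 → wrap carry → 0x13F5
  0x13F5 + 0xACB3 = 0x0C0A8
  0xC0A8 + 0xAC07 = 0x16CAF → wrap carry → 0x6CB0
One's-complement sum = 0x6CB0.
Checksum = ~0x6CB0 & 0xFFFF = 0x934F.

934F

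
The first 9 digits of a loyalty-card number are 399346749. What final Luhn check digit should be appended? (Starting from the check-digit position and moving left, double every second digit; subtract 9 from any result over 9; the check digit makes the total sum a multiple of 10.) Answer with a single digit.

1

Partial digits right→left: 9 4 7 6 4 3 9 9 3
Double every second digit counting from the check-digit position (so the 1st, 3rd, 5th, ... of the partial from the right).
  doubled (with −9 where >9): 9 5 8 9 6 → sum 37
  kept as-is: 4 6 3 9 → sum 22
Total = 37 + 22 = 59.
Check digit = (10 − (59 mod 10)) mod 10 = 1.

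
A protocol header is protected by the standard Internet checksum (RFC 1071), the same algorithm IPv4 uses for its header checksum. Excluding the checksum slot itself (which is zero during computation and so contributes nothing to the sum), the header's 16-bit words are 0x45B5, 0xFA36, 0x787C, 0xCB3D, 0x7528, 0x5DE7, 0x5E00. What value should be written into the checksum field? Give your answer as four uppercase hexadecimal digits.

4B49

One's-complement addition (fold any carry out of bit 15 back into bit 0):
  0x45B5 + 0xFA36 = 0x13FEB → wrap carry → 0x3FEC
  0x3FEC + 0x787C = 0x0B868
  0xB868 + 0xCB3D = 0x183A5 → wrap carry → 0x83A6
  0x83A6 + 0x7528 = 0x0F8CE
  0xF8CE + 0x5DE7 = 0x156B5 → wrap carry → 0x56B6
  0x56B6 + 0x5E00 = 0x0B4B6
One's-complement sum = 0xB4B6.
Checksum = ~0xB4B6 & 0xFFFF = 0x4B49.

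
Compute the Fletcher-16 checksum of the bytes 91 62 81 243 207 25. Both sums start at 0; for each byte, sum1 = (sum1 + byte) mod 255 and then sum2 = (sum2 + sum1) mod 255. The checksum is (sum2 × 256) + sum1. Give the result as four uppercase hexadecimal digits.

35C7

Running sums (mod 255):
  after byte 0 (91): sum1=91, sum2=91
  after byte 1 (62): sum1=153, sum2=244
  after byte 2 (81): sum1=234, sum2=223
  after byte 3 (243): sum1=222, sum2=190
  after byte 4 (207): sum1=174, sum2=109
  after byte 5 (25): sum1=199, sum2=53
Checksum = sum2·256 + sum1 = 53·256 + 199 = 13767 = 0x35C7.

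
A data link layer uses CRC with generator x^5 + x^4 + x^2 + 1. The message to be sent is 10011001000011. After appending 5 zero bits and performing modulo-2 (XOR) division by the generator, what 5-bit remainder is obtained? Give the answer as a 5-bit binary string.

Append 5 zeros: 1001100100001100000. Divide by 110101 (XOR where the leading bit is 1):
  pos 0: 100110 XOR 110101 = 010011
  pos 1: 100110 XOR 110101 = 010011
  pos 2: 100111 XOR 110101 = 010010
  pos 3: 100100 XOR 110101 = 010001
  pos 4: 100010 XOR 110101 = 010111
  pos 5: 101110 XOR 110101 = 011011
  pos 6: 110110 XOR 110101 = 000011
  pos 10: 111100 XOR 110101 = 001001
  pos 12: 100100 XOR 110101 = 010001
  pos 13: 100010 XOR 110101 = 010111
Remainder (last 5 bits) = 10111. This is the CRC / FCS.

10111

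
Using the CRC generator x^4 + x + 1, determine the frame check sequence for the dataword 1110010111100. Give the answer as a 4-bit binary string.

1100

Append 4 zeros: 11100101111000000. Divide by 10011 (XOR where the leading bit is 1):
  pos 0: 11100 XOR 10011 = 01111
  pos 1: 11111 XOR 10011 = 01100
  pos 2: 11000 XOR 10011 = 01011
  pos 3: 10111 XOR 10011 = 00100
  pos 5: 10011 XOR 10011 = 00000
  pos 10: 10000 XOR 10011 = 00011
Remainder (last 4 bits) = 1100. This is the CRC / FCS.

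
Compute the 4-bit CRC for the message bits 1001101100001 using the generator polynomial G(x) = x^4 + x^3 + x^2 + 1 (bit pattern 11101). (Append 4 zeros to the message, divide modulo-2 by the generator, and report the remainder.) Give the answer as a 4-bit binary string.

1100

Append 4 zeros: 10011011000010000. Divide by 11101 (XOR where the leading bit is 1):
  pos 0: 10011 XOR 11101 = 01110
  pos 1: 11100 XOR 11101 = 00001
  pos 5: 11100 XOR 11101 = 00001
  pos 9: 10010 XOR 11101 = 01111
  pos 10: 11110 XOR 11101 = 00011
Remainder (last 4 bits) = 1100. This is the CRC / FCS.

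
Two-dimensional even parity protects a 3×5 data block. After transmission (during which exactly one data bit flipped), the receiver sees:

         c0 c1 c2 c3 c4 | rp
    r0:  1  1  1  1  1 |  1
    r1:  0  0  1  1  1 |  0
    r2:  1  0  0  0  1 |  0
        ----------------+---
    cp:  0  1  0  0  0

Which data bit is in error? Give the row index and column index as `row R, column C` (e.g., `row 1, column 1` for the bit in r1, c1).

Recompute each row's even parity and compare to rp:
  r0: data parity 1, sent rp 1 → ok
  r1: data parity 1, sent rp 0 → mismatch
  r2: data parity 0, sent rp 0 → ok
Recompute each column's even parity and compare to cp:
  c0: data parity 0, sent cp 0 → ok
  c1: data parity 1, sent cp 1 → ok
  c2: data parity 0, sent cp 0 → ok
  c3: data parity 0, sent cp 0 → ok
  c4: data parity 1, sent cp 0 → mismatch
Exactly one row (r1) and one column (c4) fail → the flipped bit is at their intersection.

row 1, column 4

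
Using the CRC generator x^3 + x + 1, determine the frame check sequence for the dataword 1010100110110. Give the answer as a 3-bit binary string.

Append 3 zeros: 1010100110110000. Divide by 1011 (XOR where the leading bit is 1):
  pos 0: 1010 XOR 1011 = 0001
  pos 3: 1100 XOR 1011 = 0111
  pos 4: 1111 XOR 1011 = 0100
  pos 5: 1001 XOR 1011 = 0010
  pos 7: 1001 XOR 1011 = 0010
  pos 9: 1010 XOR 1011 = 0001
  pos 12: 1000 XOR 1011 = 0011
Remainder (last 3 bits) = 011. This is the CRC / FCS.

011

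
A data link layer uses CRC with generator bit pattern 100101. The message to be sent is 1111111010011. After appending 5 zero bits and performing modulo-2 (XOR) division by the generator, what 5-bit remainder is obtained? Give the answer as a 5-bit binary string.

Append 5 zeros: 111111101001100000. Divide by 100101 (XOR where the leading bit is 1):
  pos 0: 111111 XOR 100101 = 011010
  pos 1: 110101 XOR 100101 = 010000
  pos 2: 100000 XOR 100101 = 000101
  pos 5: 101100 XOR 100101 = 001001
  pos 7: 100111 XOR 100101 = 000010
  pos 11: 100000 XOR 100101 = 000101
Remainder (last 5 bits) = 01010. This is the CRC / FCS.

01010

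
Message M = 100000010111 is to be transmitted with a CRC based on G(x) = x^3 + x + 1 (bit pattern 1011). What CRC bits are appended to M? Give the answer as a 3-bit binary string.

010

Append 3 zeros: 100000010111000. Divide by 1011 (XOR where the leading bit is 1):
  pos 0: 1000 XOR 1011 = 0011
  pos 2: 1100 XOR 1011 = 0111
  pos 3: 1110 XOR 1011 = 0101
  pos 4: 1011 XOR 1011 = 0000
  pos 9: 1110 XOR 1011 = 0101
  pos 10: 1010 XOR 1011 = 0001
Remainder (last 3 bits) = 010. This is the CRC / FCS.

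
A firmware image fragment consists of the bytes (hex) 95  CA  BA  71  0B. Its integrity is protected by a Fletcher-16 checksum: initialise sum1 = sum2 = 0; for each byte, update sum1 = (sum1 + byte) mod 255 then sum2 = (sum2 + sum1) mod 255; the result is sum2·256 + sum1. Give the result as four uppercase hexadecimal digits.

3597

Running sums (mod 255):
  after byte 0 (95): sum1=149, sum2=149
  after byte 1 (CA): sum1=96, sum2=245
  after byte 2 (BA): sum1=27, sum2=17
  after byte 3 (71): sum1=140, sum2=157
  after byte 4 (0B): sum1=151, sum2=53
Checksum = sum2·256 + sum1 = 53·256 + 151 = 13719 = 0x3597.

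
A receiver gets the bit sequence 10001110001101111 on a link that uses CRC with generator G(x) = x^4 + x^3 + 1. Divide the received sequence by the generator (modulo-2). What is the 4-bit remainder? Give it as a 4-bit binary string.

Modulo-2 division of 10001110001101111 by 11001:
  pos 0: 10001 XOR 11001 = 01000
  pos 1: 10001 XOR 11001 = 01000
  pos 2: 10001 XOR 11001 = 01000
  pos 3: 10000 XOR 11001 = 01001
  pos 4: 10010 XOR 11001 = 01011
  pos 5: 10110 XOR 11001 = 01111
  pos 6: 11111 XOR 11001 = 00110
  pos 8: 11010 XOR 11001 = 00011
  pos 11: 11111 XOR 11001 = 00110
Remainder = 1101 (nonzero — an error is detected).

1101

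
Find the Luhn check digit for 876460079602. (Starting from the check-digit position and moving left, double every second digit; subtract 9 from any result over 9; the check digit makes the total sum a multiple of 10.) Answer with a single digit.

Partial digits right→left: 2 0 6 9 7 0 0 6 4 6 7 8
Double every second digit counting from the check-digit position (so the 1st, 3rd, 5th, ... of the partial from the right).
  doubled (with −9 where >9): 4 3 5 0 8 5 → sum 25
  kept as-is: 0 9 0 6 6 8 → sum 29
Total = 25 + 29 = 54.
Check digit = (10 − (54 mod 10)) mod 10 = 6.

6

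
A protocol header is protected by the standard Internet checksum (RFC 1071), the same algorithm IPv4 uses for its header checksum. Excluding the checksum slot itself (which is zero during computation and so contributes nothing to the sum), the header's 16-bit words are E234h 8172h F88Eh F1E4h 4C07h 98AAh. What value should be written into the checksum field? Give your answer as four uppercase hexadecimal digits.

One's-complement addition (fold any carry out of bit 15 back into bit 0):
  0xE234 + 0x8172 = 0x163A6 → wrap carry → 0x63A7
  0x63A7 + 0xF88E = 0x15C35 → wrap carry → 0x5C36
  0x5C36 + 0xF1E4 = 0x14E1A → wrap carry → 0x4E1B
  0x4E1B + 0x4C07 = 0x09A22
  0x9A22 + 0x98AA = 0x132CC → wrap carry → 0x32CD
One's-complement sum = 0x32CD.
Checksum = ~0x32CD & 0xFFFF = 0xCD32.

CD32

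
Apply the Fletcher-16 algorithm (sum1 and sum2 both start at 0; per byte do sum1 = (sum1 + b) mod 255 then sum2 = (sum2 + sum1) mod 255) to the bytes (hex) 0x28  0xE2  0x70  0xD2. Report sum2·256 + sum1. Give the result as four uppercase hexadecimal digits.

FC4E

Running sums (mod 255):
  after byte 0 (0x28): sum1=40, sum2=40
  after byte 1 (0xE2): sum1=11, sum2=51
  after byte 2 (0x70): sum1=123, sum2=174
  after byte 3 (0xD2): sum1=78, sum2=252
Checksum = sum2·256 + sum1 = 252·256 + 78 = 64590 = 0xFC4E.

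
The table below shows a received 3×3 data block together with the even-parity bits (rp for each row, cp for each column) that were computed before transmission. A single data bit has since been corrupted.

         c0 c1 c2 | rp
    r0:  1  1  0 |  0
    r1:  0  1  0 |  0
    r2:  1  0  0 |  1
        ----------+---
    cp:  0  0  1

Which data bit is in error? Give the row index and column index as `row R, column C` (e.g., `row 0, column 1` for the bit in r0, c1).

Recompute each row's even parity and compare to rp:
  r0: data parity 0, sent rp 0 → ok
  r1: data parity 1, sent rp 0 → mismatch
  r2: data parity 1, sent rp 1 → ok
Recompute each column's even parity and compare to cp:
  c0: data parity 0, sent cp 0 → ok
  c1: data parity 0, sent cp 0 → ok
  c2: data parity 0, sent cp 1 → mismatch
Exactly one row (r1) and one column (c2) fail → the flipped bit is at their intersection.

row 1, column 2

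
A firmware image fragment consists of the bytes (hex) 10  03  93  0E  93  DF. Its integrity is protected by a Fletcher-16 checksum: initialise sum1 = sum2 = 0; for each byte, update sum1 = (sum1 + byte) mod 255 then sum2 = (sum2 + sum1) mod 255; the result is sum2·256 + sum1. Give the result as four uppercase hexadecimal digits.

Running sums (mod 255):
  after byte 0 (10): sum1=16, sum2=16
  after byte 1 (03): sum1=19, sum2=35
  after byte 2 (93): sum1=166, sum2=201
  after byte 3 (0E): sum1=180, sum2=126
  after byte 4 (93): sum1=72, sum2=198
  after byte 5 (DF): sum1=40, sum2=238
Checksum = sum2·256 + sum1 = 238·256 + 40 = 60968 = 0xEE28.

EE28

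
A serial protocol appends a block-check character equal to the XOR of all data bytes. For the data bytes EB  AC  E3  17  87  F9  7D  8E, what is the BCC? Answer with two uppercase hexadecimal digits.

XOR the bytes together:
  start with 0xEB
  0xEB ⊕ 0xAC = 0x47
  0x47 ⊕ 0xE3 = 0xA4
  0xA4 ⊕ 0x17 = 0xB3
  0xB3 ⊕ 0x87 = 0x34
  0x34 ⊕ 0xF9 = 0xCD
  0xCD ⊕ 0x7D = 0xB0
  0xB0 ⊕ 0x8E = 0x3E

3E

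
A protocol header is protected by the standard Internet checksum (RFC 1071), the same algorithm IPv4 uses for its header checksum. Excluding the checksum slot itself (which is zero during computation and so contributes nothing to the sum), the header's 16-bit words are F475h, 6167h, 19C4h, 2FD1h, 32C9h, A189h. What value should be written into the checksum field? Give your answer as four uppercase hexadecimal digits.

One's-complement addition (fold any carry out of bit 15 back into bit 0):
  0xF475 + 0x6167 = 0x155DC → wrap carry → 0x55DD
  0x55DD + 0x19C4 = 0x06FA1
  0x6FA1 + 0x2FD1 = 0x09F72
  0x9F72 + 0x32C9 = 0x0D23B
  0xD23B + 0xA189 = 0x173C4 → wrap carry → 0x73C5
One's-complement sum = 0x73C5.
Checksum = ~0x73C5 & 0xFFFF = 0x8C3A.

8C3A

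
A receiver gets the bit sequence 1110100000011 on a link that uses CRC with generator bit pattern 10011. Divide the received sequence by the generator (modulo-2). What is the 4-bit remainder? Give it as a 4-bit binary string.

0000

Modulo-2 division of 1110100000011 by 10011:
  pos 0: 11101 XOR 10011 = 01110
  pos 1: 11100 XOR 10011 = 01111
  pos 2: 11110 XOR 10011 = 01101
  pos 3: 11010 XOR 10011 = 01001
  pos 4: 10010 XOR 10011 = 00001
  pos 8: 10011 XOR 10011 = 00000
Remainder = 0000 (zero — the frame passes the CRC check).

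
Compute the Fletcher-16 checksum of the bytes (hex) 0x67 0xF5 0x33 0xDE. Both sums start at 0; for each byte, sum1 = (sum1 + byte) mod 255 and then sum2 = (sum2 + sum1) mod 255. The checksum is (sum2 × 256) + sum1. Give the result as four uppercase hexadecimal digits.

Running sums (mod 255):
  after byte 0 (0x67): sum1=103, sum2=103
  after byte 1 (0xF5): sum1=93, sum2=196
  after byte 2 (0x33): sum1=144, sum2=85
  after byte 3 (0xDE): sum1=111, sum2=196
Checksum = sum2·256 + sum1 = 196·256 + 111 = 50287 = 0xC46F.

C46F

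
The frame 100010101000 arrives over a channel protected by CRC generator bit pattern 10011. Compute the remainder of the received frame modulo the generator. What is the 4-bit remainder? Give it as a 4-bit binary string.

1011

Modulo-2 division of 100010101000 by 10011:
  pos 0: 10001 XOR 10011 = 00010
  pos 3: 10010 XOR 10011 = 00001
  pos 7: 11000 XOR 10011 = 01011
Remainder = 1011 (nonzero — an error is detected).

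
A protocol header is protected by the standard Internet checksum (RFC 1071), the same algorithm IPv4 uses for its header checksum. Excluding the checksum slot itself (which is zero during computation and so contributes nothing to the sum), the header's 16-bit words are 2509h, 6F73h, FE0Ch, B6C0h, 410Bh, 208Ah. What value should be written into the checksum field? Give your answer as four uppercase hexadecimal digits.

One's-complement addition (fold any carry out of bit 15 back into bit 0):
  0x2509 + 0x6F73 = 0x0947C
  0x947C + 0xFE0C = 0x19288 → wrap carry → 0x9289
  0x9289 + 0xB6C0 = 0x14949 → wrap carry → 0x494A
  0x494A + 0x410B = 0x08A55
  0x8A55 + 0x208A = 0x0AADF
One's-complement sum = 0xAADF.
Checksum = ~0xAADF & 0xFFFF = 0x5520.

5520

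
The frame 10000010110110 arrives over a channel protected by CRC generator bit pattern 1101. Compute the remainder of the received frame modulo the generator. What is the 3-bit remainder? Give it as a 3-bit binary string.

Modulo-2 division of 10000010110110 by 1101:
  pos 0: 1000 XOR 1101 = 0101
  pos 1: 1010 XOR 1101 = 0111
  pos 2: 1110 XOR 1101 = 0011
  pos 4: 1110 XOR 1101 = 0011
  pos 6: 1111 XOR 1101 = 0010
  pos 8: 1001 XOR 1101 = 0100
  pos 9: 1001 XOR 1101 = 0100
  pos 10: 1000 XOR 1101 = 0101
Remainder = 101 (nonzero — an error is detected).

101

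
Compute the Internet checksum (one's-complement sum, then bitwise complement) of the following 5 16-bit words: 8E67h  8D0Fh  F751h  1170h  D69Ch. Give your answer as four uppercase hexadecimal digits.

052A

One's-complement addition (fold any carry out of bit 15 back into bit 0):
  0x8E67 + 0x8D0F = 0x11B76 → wrap carry → 0x1B77
  0x1B77 + 0xF751 = 0x112C8 → wrap carry → 0x12C9
  0x12C9 + 0x1170 = 0x02439
  0x2439 + 0xD69C = 0x0FAD5
One's-complement sum = 0xFAD5.
Checksum = ~0xFAD5 & 0xFFFF = 0x052A.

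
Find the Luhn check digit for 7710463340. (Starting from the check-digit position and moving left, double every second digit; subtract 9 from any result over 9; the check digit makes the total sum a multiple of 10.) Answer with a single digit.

7

Partial digits right→left: 0 4 3 3 6 4 0 1 7 7
Double every second digit counting from the check-digit position (so the 1st, 3rd, 5th, ... of the partial from the right).
  doubled (with −9 where >9): 0 6 3 0 5 → sum 14
  kept as-is: 4 3 4 1 7 → sum 19
Total = 14 + 19 = 33.
Check digit = (10 − (33 mod 10)) mod 10 = 7.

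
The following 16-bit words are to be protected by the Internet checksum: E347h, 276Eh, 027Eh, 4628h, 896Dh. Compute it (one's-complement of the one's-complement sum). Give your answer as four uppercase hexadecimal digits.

2336

One's-complement addition (fold any carry out of bit 15 back into bit 0):
  0xE347 + 0x276E = 0x10AB5 → wrap carry → 0x0AB6
  0x0AB6 + 0x027E = 0x00D34
  0x0D34 + 0x4628 = 0x0535C
  0x535C + 0x896D = 0x0DCC9
One's-complement sum = 0xDCC9.
Checksum = ~0xDCC9 & 0xFFFF = 0x2336.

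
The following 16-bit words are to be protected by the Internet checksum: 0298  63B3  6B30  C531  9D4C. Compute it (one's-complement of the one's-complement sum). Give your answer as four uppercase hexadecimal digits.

One's-complement addition (fold any carry out of bit 15 back into bit 0):
  0x0298 + 0x63B3 = 0x0664B
  0x664B + 0x6B30 = 0x0D17B
  0xD17B + 0xC531 = 0x196AC → wrap carry → 0x96AD
  0x96AD + 0x9D4C = 0x133F9 → wrap carry → 0x33FA
One's-complement sum = 0x33FA.
Checksum = ~0x33FA & 0xFFFF = 0xCC05.

CC05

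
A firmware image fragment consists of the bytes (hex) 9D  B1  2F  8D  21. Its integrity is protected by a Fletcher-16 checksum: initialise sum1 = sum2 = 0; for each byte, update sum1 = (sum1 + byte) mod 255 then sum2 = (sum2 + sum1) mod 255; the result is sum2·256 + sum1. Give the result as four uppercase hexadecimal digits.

Running sums (mod 255):
  after byte 0 (9D): sum1=157, sum2=157
  after byte 1 (B1): sum1=79, sum2=236
  after byte 2 (2F): sum1=126, sum2=107
  after byte 3 (8D): sum1=12, sum2=119
  after byte 4 (21): sum1=45, sum2=164
Checksum = sum2·256 + sum1 = 164·256 + 45 = 42029 = 0xA42D.

A42D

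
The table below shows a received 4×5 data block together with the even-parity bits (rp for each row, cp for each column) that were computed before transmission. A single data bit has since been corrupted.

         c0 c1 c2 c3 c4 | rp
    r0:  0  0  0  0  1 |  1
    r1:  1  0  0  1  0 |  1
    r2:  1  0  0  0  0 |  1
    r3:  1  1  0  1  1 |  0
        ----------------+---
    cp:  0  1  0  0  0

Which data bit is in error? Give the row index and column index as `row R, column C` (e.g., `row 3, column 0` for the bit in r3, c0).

row 1, column 0

Recompute each row's even parity and compare to rp:
  r0: data parity 1, sent rp 1 → ok
  r1: data parity 0, sent rp 1 → mismatch
  r2: data parity 1, sent rp 1 → ok
  r3: data parity 0, sent rp 0 → ok
Recompute each column's even parity and compare to cp:
  c0: data parity 1, sent cp 0 → mismatch
  c1: data parity 1, sent cp 1 → ok
  c2: data parity 0, sent cp 0 → ok
  c3: data parity 0, sent cp 0 → ok
  c4: data parity 0, sent cp 0 → ok
Exactly one row (r1) and one column (c0) fail → the flipped bit is at their intersection.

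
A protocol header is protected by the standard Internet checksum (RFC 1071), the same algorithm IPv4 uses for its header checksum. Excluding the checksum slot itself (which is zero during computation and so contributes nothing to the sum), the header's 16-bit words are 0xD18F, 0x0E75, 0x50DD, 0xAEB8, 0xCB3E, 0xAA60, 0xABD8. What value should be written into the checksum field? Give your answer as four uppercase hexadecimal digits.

FEEC

One's-complement addition (fold any carry out of bit 15 back into bit 0):
  0xD18F + 0x0E75 = 0x0E004
  0xE004 + 0x50DD = 0x130E1 → wrap carry → 0x30E2
  0x30E2 + 0xAEB8 = 0x0DF9A
  0xDF9A + 0xCB3E = 0x1AAD8 → wrap carry → 0xAAD9
  0xAAD9 + 0xAA60 = 0x15539 → wrap carry → 0x553A
  0x553A + 0xABD8 = 0x10112 → wrap carry → 0x0113
One's-complement sum = 0x0113.
Checksum = ~0x0113 & 0xFFFF = 0xFEEC.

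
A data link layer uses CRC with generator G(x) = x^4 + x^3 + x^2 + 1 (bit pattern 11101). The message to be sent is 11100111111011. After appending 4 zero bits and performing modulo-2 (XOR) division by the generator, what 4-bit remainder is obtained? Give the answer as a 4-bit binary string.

0001

Append 4 zeros: 111001111110110000. Divide by 11101 (XOR where the leading bit is 1):
  pos 0: 11100 XOR 11101 = 00001
  pos 4: 11111 XOR 11101 = 00010
  pos 7: 10110 XOR 11101 = 01011
  pos 8: 10111 XOR 11101 = 01010
  pos 9: 10101 XOR 11101 = 01000
  pos 10: 10000 XOR 11101 = 01101
  pos 11: 11010 XOR 11101 = 00111
  pos 13: 11100 XOR 11101 = 00001
Remainder (last 4 bits) = 0001. This is the CRC / FCS.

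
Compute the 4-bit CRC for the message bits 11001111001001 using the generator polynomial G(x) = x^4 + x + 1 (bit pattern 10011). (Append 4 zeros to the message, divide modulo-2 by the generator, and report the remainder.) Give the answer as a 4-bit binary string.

Append 4 zeros: 110011110010010000. Divide by 10011 (XOR where the leading bit is 1):
  pos 0: 11001 XOR 10011 = 01010
  pos 1: 10101 XOR 10011 = 00110
  pos 3: 11011 XOR 10011 = 01000
  pos 4: 10000 XOR 10011 = 00011
  pos 7: 11010 XOR 10011 = 01001
  pos 8: 10010 XOR 10011 = 00001
  pos 12: 11000 XOR 10011 = 01011
  pos 13: 10110 XOR 10011 = 00101
Remainder (last 4 bits) = 0101. This is the CRC / FCS.

0101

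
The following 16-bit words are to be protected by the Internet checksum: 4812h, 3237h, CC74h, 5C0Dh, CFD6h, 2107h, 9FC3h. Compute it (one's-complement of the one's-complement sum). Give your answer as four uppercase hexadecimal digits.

One's-complement addition (fold any carry out of bit 15 back into bit 0):
  0x4812 + 0x3237 = 0x07A49
  0x7A49 + 0xCC74 = 0x146BD → wrap carry → 0x46BE
  0x46BE + 0x5C0D = 0x0A2CB
  0xA2CB + 0xCFD6 = 0x172A1 → wrap carry → 0x72A2
  0x72A2 + 0x2107 = 0x093A9
  0x93A9 + 0x9FC3 = 0x1336C → wrap carry → 0x336D
One's-complement sum = 0x336D.
Checksum = ~0x336D & 0xFFFF = 0xCC92.

CC92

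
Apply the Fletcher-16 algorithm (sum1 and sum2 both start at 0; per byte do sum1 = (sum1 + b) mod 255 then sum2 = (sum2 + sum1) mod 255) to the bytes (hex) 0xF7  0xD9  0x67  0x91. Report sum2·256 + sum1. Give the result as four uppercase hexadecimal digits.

Running sums (mod 255):
  after byte 0 (0xF7): sum1=247, sum2=247
  after byte 1 (0xD9): sum1=209, sum2=201
  after byte 2 (0x67): sum1=57, sum2=3
  after byte 3 (0x91): sum1=202, sum2=205
Checksum = sum2·256 + sum1 = 205·256 + 202 = 52682 = 0xCDCA.

CDCA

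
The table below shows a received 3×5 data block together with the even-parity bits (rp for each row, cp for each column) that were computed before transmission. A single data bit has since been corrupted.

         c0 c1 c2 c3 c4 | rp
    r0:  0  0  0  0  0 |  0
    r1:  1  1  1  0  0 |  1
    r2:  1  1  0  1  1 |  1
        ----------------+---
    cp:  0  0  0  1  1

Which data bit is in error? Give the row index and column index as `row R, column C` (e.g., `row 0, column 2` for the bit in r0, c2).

Recompute each row's even parity and compare to rp:
  r0: data parity 0, sent rp 0 → ok
  r1: data parity 1, sent rp 1 → ok
  r2: data parity 0, sent rp 1 → mismatch
Recompute each column's even parity and compare to cp:
  c0: data parity 0, sent cp 0 → ok
  c1: data parity 0, sent cp 0 → ok
  c2: data parity 1, sent cp 0 → mismatch
  c3: data parity 1, sent cp 1 → ok
  c4: data parity 1, sent cp 1 → ok
Exactly one row (r2) and one column (c2) fail → the flipped bit is at their intersection.

row 2, column 2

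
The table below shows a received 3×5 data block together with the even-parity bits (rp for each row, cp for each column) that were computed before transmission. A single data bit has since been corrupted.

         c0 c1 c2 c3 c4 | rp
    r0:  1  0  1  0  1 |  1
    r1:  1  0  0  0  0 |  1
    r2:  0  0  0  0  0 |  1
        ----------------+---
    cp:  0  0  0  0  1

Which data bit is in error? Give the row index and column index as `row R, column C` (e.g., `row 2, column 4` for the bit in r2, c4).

Recompute each row's even parity and compare to rp:
  r0: data parity 1, sent rp 1 → ok
  r1: data parity 1, sent rp 1 → ok
  r2: data parity 0, sent rp 1 → mismatch
Recompute each column's even parity and compare to cp:
  c0: data parity 0, sent cp 0 → ok
  c1: data parity 0, sent cp 0 → ok
  c2: data parity 1, sent cp 0 → mismatch
  c3: data parity 0, sent cp 0 → ok
  c4: data parity 1, sent cp 1 → ok
Exactly one row (r2) and one column (c2) fail → the flipped bit is at their intersection.

row 2, column 2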